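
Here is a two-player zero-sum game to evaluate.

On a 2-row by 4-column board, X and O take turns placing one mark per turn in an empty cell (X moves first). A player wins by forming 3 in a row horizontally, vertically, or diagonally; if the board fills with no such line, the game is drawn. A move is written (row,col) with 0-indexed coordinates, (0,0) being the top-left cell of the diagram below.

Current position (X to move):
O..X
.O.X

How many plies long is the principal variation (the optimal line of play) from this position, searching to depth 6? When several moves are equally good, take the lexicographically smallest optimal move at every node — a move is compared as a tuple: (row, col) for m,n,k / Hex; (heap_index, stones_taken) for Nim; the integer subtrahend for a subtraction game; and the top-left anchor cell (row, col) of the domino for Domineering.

[O..X/.O.X] X move#1: (0,1):+0/OX.X/.O.X*, (0,2):+0/O.XX/.O.X, (1,0):+0/O..X/XO.X, (1,2):+0/O..X/.OXX
[OX.X/.O.X] O move#2: (0,2):+0/OXOX/.O.X*, (1,0):-1/OX.X/OO.X, (1,2):-1/OX.X/.OOX
[OXOX/.O.X] X move#3: (1,0):+0/OXOX/XO.X*, (1,2):+0/OXOX/.OXX
[OXOX/XO.X] O move#4: (1,2):+0/OXOX/XOOX*
[OXOX/XOOX] end (terminal +0, X#5); searched O..X/.O.X to 6

PV length from [O..X/.O.X]: 4 plies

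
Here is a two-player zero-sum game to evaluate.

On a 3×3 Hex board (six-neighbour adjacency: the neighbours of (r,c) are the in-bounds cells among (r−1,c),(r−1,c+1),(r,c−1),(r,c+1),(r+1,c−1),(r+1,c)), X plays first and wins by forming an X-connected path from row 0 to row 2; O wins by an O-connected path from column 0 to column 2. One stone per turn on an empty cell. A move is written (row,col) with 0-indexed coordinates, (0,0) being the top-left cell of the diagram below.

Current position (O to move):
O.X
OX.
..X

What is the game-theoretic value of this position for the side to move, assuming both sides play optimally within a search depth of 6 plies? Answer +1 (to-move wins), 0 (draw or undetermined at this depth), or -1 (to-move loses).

value(O.X/OX./..X, O) = -1

[O.X/OX./..X] O move#1: (0,1):-1/OOX/OX./..X*, (1,2):-1/O.X/OXO/..X, (2,0):-1/O.X/OX./O.X, (2,1):-1/O.X/OX./.OX
[OOX/OX./..X] X move#2: (1,2):+1/OOX/OXX/..X*, (2,0):+1/OOX/OX./X.X, (2,1):+1/OOX/OX./.XX
[OOX/OXX/..X] end (terminal -1, O#3); searched O.X/OX./..X to 6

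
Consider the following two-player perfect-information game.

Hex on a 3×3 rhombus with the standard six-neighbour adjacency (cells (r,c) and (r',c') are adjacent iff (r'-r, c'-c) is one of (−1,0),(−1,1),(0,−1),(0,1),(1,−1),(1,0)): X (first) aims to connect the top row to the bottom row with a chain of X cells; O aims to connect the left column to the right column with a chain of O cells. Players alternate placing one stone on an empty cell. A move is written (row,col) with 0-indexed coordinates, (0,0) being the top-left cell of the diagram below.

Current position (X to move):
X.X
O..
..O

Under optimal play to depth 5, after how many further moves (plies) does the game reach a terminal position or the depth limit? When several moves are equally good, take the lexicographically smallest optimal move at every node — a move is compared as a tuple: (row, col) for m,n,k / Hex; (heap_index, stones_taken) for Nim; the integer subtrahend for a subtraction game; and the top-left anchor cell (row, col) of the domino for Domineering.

PV length from [X.X/O../..O]: 5 plies

[X.X/O../..O] X move#1: (0,1):-1/XXX/O../..O, (1,1):+1/X.X/OX./..O*, (1,2):-1/X.X/O.X/..O, (2,0):-1/X.X/O../X.O, (2,1):+1/X.X/O../.XO
[X.X/OX./..O] O move#2: (0,1):-1/XOX/OX./..O*, (1,2):-1/X.X/OXO/..O, (2,0):-1/X.X/OX./O.O, (2,1):-1/X.X/OX./.OO
[XOX/OX./..O] X move#3: (1,2):+1/XOX/OXX/..O*, (2,0):+1/XOX/OX./X.O, (2,1):+1/XOX/OX./.XO
[XOX/OXX/..O] O move#4: (2,0):-1/XOX/OXX/O.O*, (2,1):-1/XOX/OXX/.OO
[XOX/OXX/O.O] X move#5: (2,1):+1/XOX/OXX/OXO*
[XOX/OXX/OXO] end (terminal -1, O#6); searched X.X/O../..O to 5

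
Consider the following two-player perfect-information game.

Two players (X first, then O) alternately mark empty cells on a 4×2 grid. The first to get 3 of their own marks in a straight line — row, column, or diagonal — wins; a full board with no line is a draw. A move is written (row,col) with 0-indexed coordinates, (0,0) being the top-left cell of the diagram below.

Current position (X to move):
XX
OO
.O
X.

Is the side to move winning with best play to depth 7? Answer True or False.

X winning at [XX/OO/.O/X.]: False

ply 1, X at XX/OO/.O/X. | (2,0)=-1→XX/OO/XO/X.; (3,1)=+0→XX/OO/.O/XX*
ply 2, O at XX/OO/.O/XX | (2,0)=+0→XX/OO/OO/XX*
ply 3: XX/OO/OO/XX is terminal +0 (X); from XX/OO/.O/X. depth 7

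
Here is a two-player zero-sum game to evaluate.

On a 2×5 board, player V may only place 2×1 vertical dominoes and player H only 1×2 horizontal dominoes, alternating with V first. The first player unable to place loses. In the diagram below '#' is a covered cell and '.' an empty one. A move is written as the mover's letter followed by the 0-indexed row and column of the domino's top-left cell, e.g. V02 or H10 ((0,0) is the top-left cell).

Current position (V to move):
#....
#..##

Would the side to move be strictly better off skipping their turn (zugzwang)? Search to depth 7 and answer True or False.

zugzwang(#..../#..##, V) = False

ply 1, V at #..../#..## | V01=-1→##.../##.##; V02=+1→#.#../#.###*
ply 2, H at #.#../#.### | H03=-1→#.###/#.###*
ply 3, V at #.###/#.### | V01=+1→#####/#####*
ply 4: #####/##### is terminal -1 (H); from #..../#..## depth 7
if V skipped the turn, H would face:
~ ply 1, H at #..../#..## | H01=+1→###../#..##*; H02=-1→#.##./#..##; H03=-1→#..##/#..##; H11=+1→#..../#####
~ ply 2: ###../#..## is terminal -1 (V); from #..../#..## depth 7
compare (V): move=+1 vs pass=-1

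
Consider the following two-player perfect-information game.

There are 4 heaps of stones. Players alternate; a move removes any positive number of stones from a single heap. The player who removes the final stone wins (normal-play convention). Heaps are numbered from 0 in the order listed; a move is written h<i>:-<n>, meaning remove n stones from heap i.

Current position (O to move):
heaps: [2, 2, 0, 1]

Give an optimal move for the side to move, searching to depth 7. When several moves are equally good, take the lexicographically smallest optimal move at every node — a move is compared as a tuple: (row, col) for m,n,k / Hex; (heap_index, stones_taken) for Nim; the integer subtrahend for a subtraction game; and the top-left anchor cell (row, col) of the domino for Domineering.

p1 O@[(2,2,0,1)]: h0:-1[(1,2,0,1)]-1 h0:-2[(0,2,0,1)]-1 h1:-1[(2,1,0,1)]-1 h1:-2[(2,0,0,1)]-1 h3:-1[(2,2,0,0)]+1*
p2 X@[(2,2,0,0)]: h0:-1[(1,2,0,0)]-1* h0:-2[(0,2,0,0)]-1 h1:-1[(2,1,0,0)]-1 h1:-2[(2,0,0,0)]-1
p3 O@[(1,2,0,0)]: h0:-1[(0,2,0,0)]-1 h1:-1[(1,1,0,0)]+1* h1:-2[(1,0,0,0)]-1
p4 X@[(1,1,0,0)]: h0:-1[(0,1,0,0)]-1* h1:-1[(1,0,0,0)]-1
p5 O@[(0,1,0,0)]: h1:-1[(0,0,0,0)]+1*
p6 X@[(0,0,0,0)] terminal -1; root [(2,2,0,1)] d7

O's best at [(2,2,0,1)]: h3:-1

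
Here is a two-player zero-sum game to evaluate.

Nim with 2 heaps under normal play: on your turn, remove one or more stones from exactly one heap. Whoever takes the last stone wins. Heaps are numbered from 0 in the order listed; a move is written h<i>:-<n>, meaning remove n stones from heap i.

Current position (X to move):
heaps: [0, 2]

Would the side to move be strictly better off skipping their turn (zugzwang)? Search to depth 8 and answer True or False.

[(0,2)] X move#1: h1:-1:-1/(0,1), h1:-2:+1/(0,0)*
[(0,0)] end (terminal -1, O#2); searched (0,2) to 8
if X skipped the turn, O would face:
~ [(0,2)] O move#1: h1:-1:-1/(0,1), h1:-2:+1/(0,0)*
~ [(0,0)] end (terminal -1, X#2); searched (0,2) to 8
compare (X): move=+1 vs pass=-1

zugzwang((0,2), X) = False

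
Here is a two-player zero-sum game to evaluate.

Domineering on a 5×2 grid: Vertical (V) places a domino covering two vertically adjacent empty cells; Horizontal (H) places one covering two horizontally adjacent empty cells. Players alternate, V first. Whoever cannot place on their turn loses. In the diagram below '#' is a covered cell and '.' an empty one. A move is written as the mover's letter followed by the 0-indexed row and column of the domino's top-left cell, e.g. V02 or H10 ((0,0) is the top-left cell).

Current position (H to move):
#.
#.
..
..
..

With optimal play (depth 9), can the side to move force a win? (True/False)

H winning at [#./#./../../..]: True

p1 H@[#./#./../../..]: H20[#./#./##/../..]-1 H30[#./#./../##/..]+1* H40[#./#./../../##]-1
p2 V@[#./#./../##/..]: V01[##/##/../##/..]-1* V11[#./##/.#/##/..]-1
p3 H@[##/##/../##/..]: H20[##/##/##/##/..]+1* H40[##/##/../##/##]+1
p4 V@[##/##/##/##/..] terminal -1; root [#./#./../../..] d9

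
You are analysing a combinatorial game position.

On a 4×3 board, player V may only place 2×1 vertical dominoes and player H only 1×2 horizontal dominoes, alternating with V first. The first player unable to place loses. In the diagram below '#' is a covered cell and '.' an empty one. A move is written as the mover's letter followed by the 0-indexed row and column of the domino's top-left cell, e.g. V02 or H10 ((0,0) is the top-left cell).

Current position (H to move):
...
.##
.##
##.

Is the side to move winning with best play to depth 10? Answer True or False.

H winning at [.../.##/.##/##.]: False

ply 1, H at .../.##/.##/##. | H00=-1→##./.##/.##/##.*; H01=-1→.##/.##/.##/##.
ply 2, V at ##./.##/.##/##. | V10=+1→##./###/###/##.*
ply 3: ##./###/###/##. is terminal -1 (H); from .../.##/.##/##. depth 10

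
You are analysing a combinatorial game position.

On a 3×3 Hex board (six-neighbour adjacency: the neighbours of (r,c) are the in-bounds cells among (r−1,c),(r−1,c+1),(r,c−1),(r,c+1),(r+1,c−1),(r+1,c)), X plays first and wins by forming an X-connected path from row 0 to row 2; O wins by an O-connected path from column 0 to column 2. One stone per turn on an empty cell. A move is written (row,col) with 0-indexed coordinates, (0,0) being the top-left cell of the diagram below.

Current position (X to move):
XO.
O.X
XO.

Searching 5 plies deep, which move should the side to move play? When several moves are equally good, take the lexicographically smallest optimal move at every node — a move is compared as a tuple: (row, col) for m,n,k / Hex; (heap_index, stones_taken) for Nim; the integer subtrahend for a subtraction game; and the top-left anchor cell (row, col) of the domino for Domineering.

p1 X@[XO./O.X/XO.]: (0,2)[XOX/O.X/XO.]+1* (1,1)[XO./OXX/XO.]-1 (2,2)[XO./O.X/XOX]-1
p2 O@[XOX/O.X/XO.]: (1,1)[XOX/OOX/XO.]-1* (2,2)[XOX/O.X/XOO]-1
p3 X@[XOX/OOX/XO.]: (2,2)[XOX/OOX/XOX]+1*
p4 O@[XOX/OOX/XOX] terminal -1; root [XO./O.X/XO.] d5

X's best at [XO./O.X/XO.]: (0,2)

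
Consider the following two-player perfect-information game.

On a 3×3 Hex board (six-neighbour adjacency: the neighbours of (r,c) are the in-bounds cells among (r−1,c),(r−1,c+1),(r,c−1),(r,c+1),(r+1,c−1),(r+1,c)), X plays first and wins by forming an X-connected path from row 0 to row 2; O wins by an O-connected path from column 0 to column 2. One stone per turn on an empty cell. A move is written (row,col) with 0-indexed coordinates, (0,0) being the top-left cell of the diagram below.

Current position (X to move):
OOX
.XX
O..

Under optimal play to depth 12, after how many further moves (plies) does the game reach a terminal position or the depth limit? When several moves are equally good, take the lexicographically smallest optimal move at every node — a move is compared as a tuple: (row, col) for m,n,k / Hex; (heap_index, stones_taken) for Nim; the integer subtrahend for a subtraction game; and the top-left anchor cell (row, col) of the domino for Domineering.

ply 1, X at OOX/.XX/O.. | (1,0)=+1→OOX/XXX/O..*; (2,1)=+1→OOX/.XX/OX.; (2,2)=+1→OOX/.XX/O.X
ply 2, O at OOX/XXX/O.. | (2,1)=-1→OOX/XXX/OO.*; (2,2)=-1→OOX/XXX/O.O
ply 3, X at OOX/XXX/OO. | (2,2)=+1→OOX/XXX/OOX*
ply 4: OOX/XXX/OOX is terminal -1 (O); from OOX/.XX/O.. depth 12

PV length from [OOX/.XX/O..]: 3 plies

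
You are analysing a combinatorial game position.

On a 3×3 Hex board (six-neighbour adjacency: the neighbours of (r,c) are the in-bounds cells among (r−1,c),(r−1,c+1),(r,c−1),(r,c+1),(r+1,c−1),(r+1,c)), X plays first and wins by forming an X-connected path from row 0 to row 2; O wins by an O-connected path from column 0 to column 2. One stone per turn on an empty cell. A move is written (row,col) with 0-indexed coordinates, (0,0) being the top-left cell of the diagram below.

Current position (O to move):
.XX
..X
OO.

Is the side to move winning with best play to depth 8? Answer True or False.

O winning at [.XX/..X/OO.]: True

ply 1, O at .XX/..X/OO. | (0,0)=-1→OXX/..X/OO.; (1,0)=-1→.XX/O.X/OO.; (1,1)=-1→.XX/.OX/OO.; (2,2)=+1→.XX/..X/OOO*
ply 2: .XX/..X/OOO is terminal -1 (X); from .XX/..X/OO. depth 8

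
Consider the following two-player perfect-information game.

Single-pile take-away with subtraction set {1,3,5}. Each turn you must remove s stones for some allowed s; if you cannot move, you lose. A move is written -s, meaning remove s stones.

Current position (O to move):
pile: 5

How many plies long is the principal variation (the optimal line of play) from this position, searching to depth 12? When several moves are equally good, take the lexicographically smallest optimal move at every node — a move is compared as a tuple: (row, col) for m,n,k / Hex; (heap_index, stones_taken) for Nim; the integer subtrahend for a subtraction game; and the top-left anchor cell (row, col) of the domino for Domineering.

[5] O move#1: -1:+1/4*, -3:+1/2, -5:+1/0
[4] X move#2: -1:-1/3*, -3:-1/1
[3] O move#3: -1:+1/2*, -3:+1/0
[2] X move#4: -1:-1/1*
[1] O move#5: -1:+1/0*
[0] end (terminal -1, X#6); searched 5 to 12

PV length from [5]: 5 plies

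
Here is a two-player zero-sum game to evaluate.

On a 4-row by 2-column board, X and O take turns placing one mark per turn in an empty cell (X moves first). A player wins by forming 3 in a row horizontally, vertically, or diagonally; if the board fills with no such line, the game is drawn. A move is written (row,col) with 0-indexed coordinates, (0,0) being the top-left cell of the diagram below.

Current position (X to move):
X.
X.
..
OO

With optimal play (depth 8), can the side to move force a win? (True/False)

X winning at [X./X./../OO]: True

p1 X@[X./X./../OO]: (0,1)[XX/X./../OO]+0 (1,1)[X./XX/../OO]+0 (2,0)[X./X./X./OO]+1* (2,1)[X./X./.X/OO]+0
p2 O@[X./X./X./OO] terminal -1; root [X./X./../OO] d8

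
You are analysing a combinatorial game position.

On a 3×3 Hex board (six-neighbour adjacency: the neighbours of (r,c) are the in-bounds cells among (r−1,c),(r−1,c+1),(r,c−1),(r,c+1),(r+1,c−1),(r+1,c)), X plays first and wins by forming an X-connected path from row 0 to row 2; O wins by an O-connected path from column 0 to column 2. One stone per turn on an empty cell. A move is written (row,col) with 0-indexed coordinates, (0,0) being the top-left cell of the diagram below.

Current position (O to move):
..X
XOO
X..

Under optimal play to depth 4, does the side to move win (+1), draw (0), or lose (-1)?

value(..X/XOO/X.., O) = -1

p1 O@[..X/XOO/X..]: (0,0)[O.X/XOO/X..]-1* (0,1)[.OX/XOO/X..]-1 (2,1)[..X/XOO/XO.]-1 (2,2)[..X/XOO/X.O]-1
p2 X@[O.X/XOO/X..]: (0,1)[OXX/XOO/X..]+1* (2,1)[O.X/XOO/XX.]-1 (2,2)[O.X/XOO/X.X]-1
p3 O@[OXX/XOO/X..] terminal -1; root [..X/XOO/X..] d4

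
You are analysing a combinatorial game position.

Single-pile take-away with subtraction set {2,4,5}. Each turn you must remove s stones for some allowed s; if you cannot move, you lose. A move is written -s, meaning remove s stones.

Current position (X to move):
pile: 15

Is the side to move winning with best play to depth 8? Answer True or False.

p1 X@[15]: -2[13]-1* -4[11]-1 -5[10]-1
p2 O@[13]: -2[11]-1 -4[9]-1 -5[8]+1*
p3 X@[8]: -2[6]-1* -4[4]-1 -5[3]-1
p4 O@[6]: -2[4]-1 -4[2]-1 -5[1]+1*
p5 X@[1] terminal -1; root [15] d8

X winning at [15]: False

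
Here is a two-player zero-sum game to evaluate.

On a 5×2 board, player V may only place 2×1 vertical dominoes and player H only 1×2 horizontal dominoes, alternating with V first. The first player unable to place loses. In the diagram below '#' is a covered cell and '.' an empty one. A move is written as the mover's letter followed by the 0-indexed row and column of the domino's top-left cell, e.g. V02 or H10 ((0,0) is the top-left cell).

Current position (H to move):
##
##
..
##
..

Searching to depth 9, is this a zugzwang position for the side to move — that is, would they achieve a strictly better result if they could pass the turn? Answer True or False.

zugzwang(##/##/../##/.., H) = False

[##/##/../##/..] H move#1: H20:+1/##/##/##/##/..*, H40:+1/##/##/../##/##
[##/##/##/##/..] end (terminal -1, V#2); searched ##/##/../##/.. to 9
if H skipped the turn, V would face:
~ [##/##/../##/..] end (terminal -1, V#1); searched ##/##/../##/.. to 9
compare (H): move=+1 vs pass=+1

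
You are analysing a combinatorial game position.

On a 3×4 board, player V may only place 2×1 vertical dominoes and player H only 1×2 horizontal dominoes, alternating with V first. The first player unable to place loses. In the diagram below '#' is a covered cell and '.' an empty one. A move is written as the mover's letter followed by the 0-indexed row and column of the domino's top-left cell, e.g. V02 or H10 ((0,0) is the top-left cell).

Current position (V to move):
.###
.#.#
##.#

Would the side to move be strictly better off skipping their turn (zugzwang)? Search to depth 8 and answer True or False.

zugzwang(.###/.#.#/##.#, V) = False

[.###/.#.#/##.#] V move#1: V00:+1/####/##.#/##.#*, V12:+1/.###/.###/####
[####/##.#/##.#] end (terminal -1, H#2); searched .###/.#.#/##.# to 8
suppose V passes — search the same position with H to move:
pass> [.###/.#.#/##.#] end (terminal -1, H#1); searched .###/.#.#/##.# to 8
for V: play +1, pass +1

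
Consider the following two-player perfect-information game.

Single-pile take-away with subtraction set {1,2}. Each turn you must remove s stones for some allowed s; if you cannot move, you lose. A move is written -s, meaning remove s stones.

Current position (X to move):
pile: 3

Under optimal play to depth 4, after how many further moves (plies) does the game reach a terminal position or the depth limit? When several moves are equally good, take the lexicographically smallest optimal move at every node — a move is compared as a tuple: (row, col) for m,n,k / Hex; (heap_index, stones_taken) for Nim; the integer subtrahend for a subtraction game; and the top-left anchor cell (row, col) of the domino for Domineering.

PV length from [3]: 2 plies

ply 1, X at 3 | -1=-1→2*; -2=-1→1
ply 2, O at 2 | -1=-1→1; -2=+1→0*
ply 3: 0 is terminal -1 (X); from 3 depth 4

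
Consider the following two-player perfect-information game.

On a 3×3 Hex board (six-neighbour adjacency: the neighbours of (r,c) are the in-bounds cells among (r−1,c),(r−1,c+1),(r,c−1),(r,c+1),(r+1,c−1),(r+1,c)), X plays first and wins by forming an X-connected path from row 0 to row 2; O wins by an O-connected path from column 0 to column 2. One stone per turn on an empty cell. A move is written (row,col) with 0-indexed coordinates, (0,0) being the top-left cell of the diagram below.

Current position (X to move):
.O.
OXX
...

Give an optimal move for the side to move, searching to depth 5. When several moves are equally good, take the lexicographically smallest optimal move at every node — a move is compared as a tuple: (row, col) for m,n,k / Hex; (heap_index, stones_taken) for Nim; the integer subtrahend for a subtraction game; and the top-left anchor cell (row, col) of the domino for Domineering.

X's best at [.O./OXX/...]: (0,2)

ply 1, X at .O./OXX/... | (0,0)=-1→XO./OXX/...; (0,2)=+1→.OX/OXX/...*; (2,0)=-1→.O./OXX/X..; (2,1)=-1→.O./OXX/.X.; (2,2)=-1→.O./OXX/..X
ply 2, O at .OX/OXX/... | (0,0)=-1→OOX/OXX/...*; (2,0)=-1→.OX/OXX/O..; (2,1)=-1→.OX/OXX/.O.; (2,2)=-1→.OX/OXX/..O
ply 3, X at OOX/OXX/... | (2,0)=+1→OOX/OXX/X..*; (2,1)=+1→OOX/OXX/.X.; (2,2)=+1→OOX/OXX/..X
ply 4: OOX/OXX/X.. is terminal -1 (O); from .O./OXX/... depth 5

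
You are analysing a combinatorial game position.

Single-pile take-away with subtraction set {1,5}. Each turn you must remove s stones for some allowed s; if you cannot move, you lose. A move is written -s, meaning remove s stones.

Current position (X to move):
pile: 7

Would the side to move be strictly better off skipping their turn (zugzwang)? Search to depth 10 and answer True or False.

zugzwang(7, X) = False

ply 1, X at 7 | -1=+1→6*; -5=+1→2
ply 2, O at 6 | -1=-1→5*; -5=-1→1
ply 3, X at 5 | -1=+1→4*; -5=+1→0
ply 4, O at 4 | -1=-1→3*
ply 5, X at 3 | -1=+1→2*
ply 6, O at 2 | -1=-1→1*
ply 7, X at 1 | -1=+1→0*
ply 8: 0 is terminal -1 (O); from 7 depth 10
if X skipped the turn, O would face:
~ ply 1, O at 7 | -1=+1→6*; -5=+1→2
~ ply 2, X at 6 | -1=-1→5*; -5=-1→1
~ ply 3, O at 5 | -1=+1→4*; -5=+1→0
~ ply 4, X at 4 | -1=-1→3*
~ ply 5, O at 3 | -1=+1→2*
~ ply 6, X at 2 | -1=-1→1*
~ ply 7, O at 1 | -1=+1→0*
~ ply 8: 0 is terminal -1 (X); from 7 depth 10
compare (X): move=+1 vs pass=-1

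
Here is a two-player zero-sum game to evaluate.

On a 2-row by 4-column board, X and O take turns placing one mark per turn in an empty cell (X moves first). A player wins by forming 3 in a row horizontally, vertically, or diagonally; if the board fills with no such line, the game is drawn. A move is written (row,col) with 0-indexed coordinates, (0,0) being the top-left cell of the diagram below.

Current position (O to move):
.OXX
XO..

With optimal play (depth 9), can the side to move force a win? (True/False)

ply 1, O at .OXX/XO.. | (0,0)=+0→OOXX/XO..*; (1,2)=+0→.OXX/XOO.; (1,3)=+0→.OXX/XO.O
ply 2, X at OOXX/XO.. | (1,2)=+0→OOXX/XOX.*; (1,3)=+0→OOXX/XO.X
ply 3, O at OOXX/XOX. | (1,3)=+0→OOXX/XOXO*
ply 4: OOXX/XOXO is terminal +0 (X); from .OXX/XO.. depth 9

O winning at [.OXX/XO..]: False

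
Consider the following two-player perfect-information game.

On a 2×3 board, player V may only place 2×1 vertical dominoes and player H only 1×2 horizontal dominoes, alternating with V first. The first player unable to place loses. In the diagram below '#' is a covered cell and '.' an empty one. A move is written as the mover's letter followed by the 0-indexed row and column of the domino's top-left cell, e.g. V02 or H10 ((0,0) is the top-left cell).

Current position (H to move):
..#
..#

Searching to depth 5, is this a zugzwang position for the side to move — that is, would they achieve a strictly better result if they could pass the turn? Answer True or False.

p1 H@[..#/..#]: H00[###/..#]+1* H10[..#/###]+1
p2 V@[###/..#] terminal -1; root [..#/..#] d5
suppose H passes — search the same position with V to move:
pass> p1 V@[..#/..#]: V00[#.#/#.#]+1* V01[.##/.##]+1
pass> p2 H@[#.#/#.#] terminal -1; root [..#/..#] d5
for H: play +1, pass -1

zugzwang(..#/..#, H) = False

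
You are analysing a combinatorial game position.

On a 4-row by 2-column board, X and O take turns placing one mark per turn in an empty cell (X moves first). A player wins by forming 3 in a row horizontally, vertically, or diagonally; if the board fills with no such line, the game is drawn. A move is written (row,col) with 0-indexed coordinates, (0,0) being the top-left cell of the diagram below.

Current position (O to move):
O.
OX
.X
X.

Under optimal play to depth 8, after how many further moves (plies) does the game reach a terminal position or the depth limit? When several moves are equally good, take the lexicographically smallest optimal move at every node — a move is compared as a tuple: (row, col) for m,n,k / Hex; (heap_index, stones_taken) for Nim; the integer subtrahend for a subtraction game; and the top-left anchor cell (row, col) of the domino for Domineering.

PV length from [O./OX/.X/X.]: 1 ply

p1 O@[O./OX/.X/X.]: (0,1)[OO/OX/.X/X.]-1 (2,0)[O./OX/OX/X.]+1* (3,1)[O./OX/.X/XO]-1
p2 X@[O./OX/OX/X.] terminal -1; root [O./OX/.X/X.] d8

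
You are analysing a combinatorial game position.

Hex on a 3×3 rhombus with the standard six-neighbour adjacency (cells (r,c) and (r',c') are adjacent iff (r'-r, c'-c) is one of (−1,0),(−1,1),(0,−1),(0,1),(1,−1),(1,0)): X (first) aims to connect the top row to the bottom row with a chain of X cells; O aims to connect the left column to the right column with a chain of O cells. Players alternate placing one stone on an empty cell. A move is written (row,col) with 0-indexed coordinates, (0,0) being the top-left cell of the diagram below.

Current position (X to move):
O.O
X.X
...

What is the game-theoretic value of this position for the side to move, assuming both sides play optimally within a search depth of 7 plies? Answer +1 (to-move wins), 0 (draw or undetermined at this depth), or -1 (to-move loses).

[O.O/X.X/...] X move#1: (0,1):+1/OXO/X.X/...*, (1,1):-1/O.O/XXX/..., (2,0):-1/O.O/X.X/X.., (2,1):-1/O.O/X.X/.X., (2,2):-1/O.O/X.X/..X
[OXO/X.X/...] O move#2: (1,1):-1/OXO/XOX/...*, (2,0):-1/OXO/X.X/O.., (2,1):-1/OXO/X.X/.O., (2,2):-1/OXO/X.X/..O
[OXO/XOX/...] X move#3: (2,0):+1/OXO/XOX/X..*, (2,1):-1/OXO/XOX/.X., (2,2):-1/OXO/XOX/..X
[OXO/XOX/X..] end (terminal -1, O#4); searched O.O/X.X/... to 7

value(O.O/X.X/..., X) = +1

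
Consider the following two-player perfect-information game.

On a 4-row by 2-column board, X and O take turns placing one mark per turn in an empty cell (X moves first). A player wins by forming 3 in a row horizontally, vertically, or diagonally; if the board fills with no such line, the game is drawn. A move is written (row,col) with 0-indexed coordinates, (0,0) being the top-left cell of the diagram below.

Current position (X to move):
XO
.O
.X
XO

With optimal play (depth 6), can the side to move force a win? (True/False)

[XO/.O/.X/XO] X move#1: (1,0):+0/XO/XO/.X/XO*, (2,0):+0/XO/.O/XX/XO
[XO/XO/.X/XO] O move#2: (2,0):+0/XO/XO/OX/XO*
[XO/XO/OX/XO] end (terminal +0, X#3); searched XO/.O/.X/XO to 6

X winning at [XO/.O/.X/XO]: False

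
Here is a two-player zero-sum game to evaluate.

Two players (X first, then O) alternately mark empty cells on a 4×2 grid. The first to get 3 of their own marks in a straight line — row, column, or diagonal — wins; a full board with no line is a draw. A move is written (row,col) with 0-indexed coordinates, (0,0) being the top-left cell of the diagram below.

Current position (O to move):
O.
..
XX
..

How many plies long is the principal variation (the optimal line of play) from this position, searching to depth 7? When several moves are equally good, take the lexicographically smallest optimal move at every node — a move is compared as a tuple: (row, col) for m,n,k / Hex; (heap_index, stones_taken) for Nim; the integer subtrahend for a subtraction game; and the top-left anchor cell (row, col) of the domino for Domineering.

PV length from [O./../XX/..]: 5 plies

ply 1, O at O./../XX/.. | (0,1)=+0→OO/../XX/..*; (1,0)=-1→O./O./XX/..; (1,1)=+0→O./.O/XX/..; (3,0)=-1→O./../XX/O.; (3,1)=+0→O./../XX/.O
ply 2, X at OO/../XX/.. | (1,0)=+0→OO/X./XX/..*; (1,1)=+0→OO/.X/XX/..; (3,0)=+0→OO/../XX/X.; (3,1)=+0→OO/../XX/.X
ply 3, O at OO/X./XX/.. | (1,1)=-1→OO/XO/XX/..; (3,0)=+0→OO/X./XX/O.*; (3,1)=-1→OO/X./XX/.O
ply 4, X at OO/X./XX/O. | (1,1)=+0→OO/XX/XX/O.*; (3,1)=+0→OO/X./XX/OX
ply 5, O at OO/XX/XX/O. | (3,1)=+0→OO/XX/XX/OO*
ply 6: OO/XX/XX/OO is terminal +0 (X); from O./../XX/.. depth 7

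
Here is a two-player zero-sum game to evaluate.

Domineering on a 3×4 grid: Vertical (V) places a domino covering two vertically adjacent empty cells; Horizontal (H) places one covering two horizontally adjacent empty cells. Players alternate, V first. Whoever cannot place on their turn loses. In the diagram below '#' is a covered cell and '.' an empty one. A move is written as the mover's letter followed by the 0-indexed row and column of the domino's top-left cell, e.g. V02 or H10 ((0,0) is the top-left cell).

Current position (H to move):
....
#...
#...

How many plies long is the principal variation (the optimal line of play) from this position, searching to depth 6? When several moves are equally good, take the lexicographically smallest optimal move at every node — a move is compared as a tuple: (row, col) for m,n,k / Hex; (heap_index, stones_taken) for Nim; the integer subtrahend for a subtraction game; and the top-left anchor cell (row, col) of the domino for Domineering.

ply 1, H at ..../#.../#... | H00=-1→##../#.../#...; H01=-1→.##./#.../#...; H02=-1→..##/#.../#...; H11=+1→..../###./#...*; H12=+1→..../#.##/#...; H21=-1→..../#.../###.; H22=-1→..../#.../#.##
ply 2, V at ..../###./#... | V03=-1→...#/####/#...*; V13=-1→..../####/#..#
ply 3, H at ...#/####/#... | H00=+1→##.#/####/#...*; H01=+1→.###/####/#...; H21=+1→...#/####/###.; H22=+1→...#/####/#.##
ply 4: ##.#/####/#... is terminal -1 (V); from ..../#.../#... depth 6

PV length from [..../#.../#...]: 3 plies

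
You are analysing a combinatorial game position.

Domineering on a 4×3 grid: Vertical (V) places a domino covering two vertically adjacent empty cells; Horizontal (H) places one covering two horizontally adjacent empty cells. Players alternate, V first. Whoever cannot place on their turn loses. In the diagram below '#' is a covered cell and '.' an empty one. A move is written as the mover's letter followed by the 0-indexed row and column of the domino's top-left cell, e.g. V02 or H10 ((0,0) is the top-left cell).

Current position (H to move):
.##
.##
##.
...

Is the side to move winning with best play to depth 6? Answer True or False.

p1 H@[.##/.##/##./...]: H30[.##/.##/##./##.]-1* H31[.##/.##/##./.##]-1
p2 V@[.##/.##/##./##.]: V00[###/###/##./##.]+1* V22[.##/.##/###/###]+1
p3 H@[###/###/##./##.] terminal -1; root [.##/.##/##./...] d6

H winning at [.##/.##/##./...]: False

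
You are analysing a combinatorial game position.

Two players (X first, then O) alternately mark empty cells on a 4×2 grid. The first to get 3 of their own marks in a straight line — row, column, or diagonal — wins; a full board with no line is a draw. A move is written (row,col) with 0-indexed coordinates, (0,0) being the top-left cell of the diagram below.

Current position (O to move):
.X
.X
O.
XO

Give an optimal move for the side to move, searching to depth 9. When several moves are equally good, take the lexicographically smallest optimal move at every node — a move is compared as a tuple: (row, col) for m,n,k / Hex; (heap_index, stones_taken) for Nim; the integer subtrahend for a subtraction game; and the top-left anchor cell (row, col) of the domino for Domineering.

O's best at [.X/.X/O./XO]: (2,1)

[.X/.X/O./XO] O move#1: (0,0):-1/OX/.X/O./XO, (1,0):-1/.X/OX/O./XO, (2,1):+0/.X/.X/OO/XO*
[.X/.X/OO/XO] X move#2: (0,0):+0/XX/.X/OO/XO*, (1,0):+0/.X/XX/OO/XO
[XX/.X/OO/XO] O move#3: (1,0):+0/XX/OX/OO/XO*
[XX/OX/OO/XO] end (terminal +0, X#4); searched .X/.X/O./XO to 9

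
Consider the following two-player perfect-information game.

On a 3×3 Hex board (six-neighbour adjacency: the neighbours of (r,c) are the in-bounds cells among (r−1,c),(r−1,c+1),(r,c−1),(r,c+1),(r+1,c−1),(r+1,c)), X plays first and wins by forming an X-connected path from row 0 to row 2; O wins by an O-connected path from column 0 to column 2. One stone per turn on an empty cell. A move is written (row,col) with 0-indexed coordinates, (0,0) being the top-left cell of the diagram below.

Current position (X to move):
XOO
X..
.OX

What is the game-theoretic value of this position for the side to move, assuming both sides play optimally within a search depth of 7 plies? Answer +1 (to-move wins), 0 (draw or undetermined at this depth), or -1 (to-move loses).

p1 X@[XOO/X../.OX]: (1,1)[XOO/XX./.OX]+1* (1,2)[XOO/X.X/.OX]+1 (2,0)[XOO/X../XOX]+1
p2 O@[XOO/XX./.OX]: (1,2)[XOO/XXO/.OX]-1* (2,0)[XOO/XX./OOX]-1
p3 X@[XOO/XXO/.OX]: (2,0)[XOO/XXO/XOX]+1*
p4 O@[XOO/XXO/XOX] terminal -1; root [XOO/X../.OX] d7

value(XOO/X../.OX, X) = +1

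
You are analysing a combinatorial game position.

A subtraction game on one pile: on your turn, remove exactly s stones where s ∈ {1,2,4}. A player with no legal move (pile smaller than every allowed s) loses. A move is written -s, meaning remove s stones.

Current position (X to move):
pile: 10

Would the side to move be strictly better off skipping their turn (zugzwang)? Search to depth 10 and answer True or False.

zugzwang(10, X) = False

ply 1, X at 10 | -1=+1→9*; -2=-1→8; -4=+1→6
ply 2, O at 9 | -1=-1→8*; -2=-1→7; -4=-1→5
ply 3, X at 8 | -1=-1→7; -2=+1→6*; -4=-1→4
ply 4, O at 6 | -1=-1→5*; -2=-1→4; -4=-1→2
ply 5, X at 5 | -1=-1→4; -2=+1→3*; -4=-1→1
ply 6, O at 3 | -1=-1→2*; -2=-1→1
ply 7, X at 2 | -1=-1→1; -2=+1→0*
ply 8: 0 is terminal -1 (O); from 10 depth 10
suppose X passes — search the same position with O to move:
pass> ply 1, O at 10 | -1=+1→9*; -2=-1→8; -4=+1→6
pass> ply 2, X at 9 | -1=-1→8*; -2=-1→7; -4=-1→5
pass> ply 3, O at 8 | -1=-1→7; -2=+1→6*; -4=-1→4
pass> ply 4, X at 6 | -1=-1→5*; -2=-1→4; -4=-1→2
pass> ply 5, O at 5 | -1=-1→4; -2=+1→3*; -4=-1→1
pass> ply 6, X at 3 | -1=-1→2*; -2=-1→1
pass> ply 7, O at 2 | -1=-1→1; -2=+1→0*
pass> ply 8: 0 is terminal -1 (X); from 10 depth 10
for X: play +1, pass -1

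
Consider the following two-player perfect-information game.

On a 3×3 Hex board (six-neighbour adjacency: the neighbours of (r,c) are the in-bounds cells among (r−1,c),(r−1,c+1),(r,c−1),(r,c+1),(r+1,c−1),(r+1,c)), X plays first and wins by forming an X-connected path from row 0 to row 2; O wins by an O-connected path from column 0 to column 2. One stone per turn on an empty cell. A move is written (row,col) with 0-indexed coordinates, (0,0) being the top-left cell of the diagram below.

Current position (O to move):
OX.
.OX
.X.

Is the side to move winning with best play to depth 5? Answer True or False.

ply 1, O at OX./.OX/.X. | (0,2)=+1→OXO/.OX/.X.*; (1,0)=-1→OX./OOX/.X.; (2,0)=-1→OX./.OX/OX.; (2,2)=-1→OX./.OX/.XO
ply 2, X at OXO/.OX/.X. | (1,0)=-1→OXO/XOX/.X.*; (2,0)=-1→OXO/.OX/XX.; (2,2)=-1→OXO/.OX/.XX
ply 3, O at OXO/XOX/.X. | (2,0)=+1→OXO/XOX/OX.*; (2,2)=-1→OXO/XOX/.XO
ply 4: OXO/XOX/OX. is terminal -1 (X); from OX./.OX/.X. depth 5

O winning at [OX./.OX/.X.]: True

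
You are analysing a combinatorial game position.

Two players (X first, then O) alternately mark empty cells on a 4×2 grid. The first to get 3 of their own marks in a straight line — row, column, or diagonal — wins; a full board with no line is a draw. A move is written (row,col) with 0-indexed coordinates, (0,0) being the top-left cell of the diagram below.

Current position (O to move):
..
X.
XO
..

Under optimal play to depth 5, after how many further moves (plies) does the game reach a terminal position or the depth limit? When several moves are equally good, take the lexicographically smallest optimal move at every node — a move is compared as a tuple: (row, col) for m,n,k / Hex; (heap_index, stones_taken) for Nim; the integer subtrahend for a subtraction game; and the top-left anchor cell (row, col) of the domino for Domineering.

[../X./XO/..] O move#1: (0,0):-1/O./X./XO/..*, (0,1):-1/.O/X./XO/.., (1,1):-1/../XO/XO/.., (3,0):-1/../X./XO/O., (3,1):-1/../X./XO/.O
[O./X./XO/..] X move#2: (0,1):+0/OX/X./XO/.., (1,1):+0/O./XX/XO/.., (3,0):+1/O./X./XO/X.*, (3,1):+0/O./X./XO/.X
[O./X./XO/X.] end (terminal -1, O#3); searched ../X./XO/.. to 5

PV length from [../X./XO/..]: 2 plies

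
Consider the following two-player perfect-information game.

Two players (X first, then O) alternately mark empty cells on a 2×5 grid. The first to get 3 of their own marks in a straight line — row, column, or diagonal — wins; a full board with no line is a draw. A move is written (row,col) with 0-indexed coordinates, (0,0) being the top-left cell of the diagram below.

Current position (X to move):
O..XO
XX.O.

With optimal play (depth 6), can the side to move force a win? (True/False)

[O..XO/XX.O.] X move#1: (0,1):+1/OX.XO/XX.O.*, (0,2):+1/O.XXO/XX.O., (1,2):+1/O..XO/XXXO., (1,4):+0/O..XO/XX.OX
[OX.XO/XX.O.] O move#2: (0,2):-1/OXOXO/XX.O.*, (1,2):-1/OX.XO/XXOO., (1,4):-1/OX.XO/XX.OO
[OXOXO/XX.O.] X move#3: (1,2):+1/OXOXO/XXXO.*, (1,4):+0/OXOXO/XX.OX
[OXOXO/XXXO.] end (terminal -1, O#4); searched O..XO/XX.O. to 6

X winning at [O..XO/XX.O.]: True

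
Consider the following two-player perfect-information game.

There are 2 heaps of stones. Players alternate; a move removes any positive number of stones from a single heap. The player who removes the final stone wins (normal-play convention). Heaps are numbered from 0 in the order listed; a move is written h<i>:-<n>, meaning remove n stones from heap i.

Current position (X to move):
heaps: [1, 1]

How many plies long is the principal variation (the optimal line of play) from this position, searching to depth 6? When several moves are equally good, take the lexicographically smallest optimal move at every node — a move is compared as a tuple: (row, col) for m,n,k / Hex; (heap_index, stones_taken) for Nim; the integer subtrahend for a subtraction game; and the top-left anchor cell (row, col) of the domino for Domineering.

PV length from [(1,1)]: 2 plies

[(1,1)] X move#1: h0:-1:-1/(0,1)*, h1:-1:-1/(1,0)
[(0,1)] O move#2: h1:-1:+1/(0,0)*
[(0,0)] end (terminal -1, X#3); searched (1,1) to 6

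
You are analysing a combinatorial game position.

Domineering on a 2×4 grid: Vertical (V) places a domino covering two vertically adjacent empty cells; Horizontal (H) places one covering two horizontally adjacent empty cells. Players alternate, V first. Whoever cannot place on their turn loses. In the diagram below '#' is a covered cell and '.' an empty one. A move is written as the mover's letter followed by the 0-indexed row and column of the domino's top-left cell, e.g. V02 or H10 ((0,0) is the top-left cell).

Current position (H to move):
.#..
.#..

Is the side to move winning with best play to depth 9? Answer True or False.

[.#../.#..] H move#1: H02:+1/.###/.#..*, H12:+1/.#../.###
[.###/.#..] V move#2: V00:-1/####/##..*
[####/##..] H move#3: H12:+1/####/####*
[####/####] end (terminal -1, V#4); searched .#../.#.. to 9

H winning at [.#../.#..]: True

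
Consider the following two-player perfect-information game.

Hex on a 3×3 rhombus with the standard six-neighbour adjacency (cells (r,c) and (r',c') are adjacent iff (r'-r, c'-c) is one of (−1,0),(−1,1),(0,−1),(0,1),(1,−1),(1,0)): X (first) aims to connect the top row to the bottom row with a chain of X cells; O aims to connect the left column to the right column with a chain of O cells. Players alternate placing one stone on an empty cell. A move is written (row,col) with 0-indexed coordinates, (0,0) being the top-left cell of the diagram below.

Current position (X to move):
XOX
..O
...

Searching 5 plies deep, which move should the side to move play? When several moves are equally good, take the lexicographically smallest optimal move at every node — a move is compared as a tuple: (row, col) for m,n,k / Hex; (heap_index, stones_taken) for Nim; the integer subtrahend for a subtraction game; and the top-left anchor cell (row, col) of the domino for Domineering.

X's best at [XOX/..O/...]: (1,1)

[XOX/..O/...] X move#1: (1,0):-1/XOX/X.O/..., (1,1):+1/XOX/.XO/...*, (2,0):+1/XOX/..O/X.., (2,1):-1/XOX/..O/.X., (2,2):-1/XOX/..O/..X
[XOX/.XO/...] O move#2: (1,0):-1/XOX/OXO/...*, (2,0):-1/XOX/.XO/O.., (2,1):-1/XOX/.XO/.O., (2,2):-1/XOX/.XO/..O
[XOX/OXO/...] X move#3: (2,0):+1/XOX/OXO/X..*, (2,1):+1/XOX/OXO/.X., (2,2):+1/XOX/OXO/..X
[XOX/OXO/X..] end (terminal -1, O#4); searched XOX/..O/... to 5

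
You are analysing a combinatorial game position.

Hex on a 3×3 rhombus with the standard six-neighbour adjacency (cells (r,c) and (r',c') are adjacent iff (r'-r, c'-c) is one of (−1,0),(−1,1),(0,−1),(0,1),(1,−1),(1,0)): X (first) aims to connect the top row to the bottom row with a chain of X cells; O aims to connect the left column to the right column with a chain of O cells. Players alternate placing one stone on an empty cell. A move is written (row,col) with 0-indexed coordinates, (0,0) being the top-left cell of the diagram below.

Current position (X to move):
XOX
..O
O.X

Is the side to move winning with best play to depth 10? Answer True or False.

[XOX/..O/O.X] X move#1: (1,0):-1/XOX/X.O/O.X*, (1,1):-1/XOX/.XO/O.X, (2,1):-1/XOX/..O/OXX
[XOX/X.O/O.X] O move#2: (1,1):+1/XOX/XOO/O.X*, (2,1):+1/XOX/X.O/OOX
[XOX/XOO/O.X] end (terminal -1, X#3); searched XOX/..O/O.X to 10

X winning at [XOX/..O/O.X]: False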